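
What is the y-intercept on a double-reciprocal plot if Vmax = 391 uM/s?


y-intercept = 1/Vmax
= 1/391
= 0.0026 s/uM

0.0026 s/uM


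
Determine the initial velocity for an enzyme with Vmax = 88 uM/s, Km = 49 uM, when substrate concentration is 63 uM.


v = Vmax * [S] / (Km + [S])
v = 88 * 63 / (49 + 63)
v = 49.5 uM/s

49.5 uM/s


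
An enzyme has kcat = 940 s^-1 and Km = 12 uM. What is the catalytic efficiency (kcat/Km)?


Catalytic efficiency = kcat / Km
= 940 / 12
= 78.3333 uM^-1*s^-1

78.3333 uM^-1*s^-1


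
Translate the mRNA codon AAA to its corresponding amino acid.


Standard genetic code lookup.
Codon AAA -> Lys

Lys


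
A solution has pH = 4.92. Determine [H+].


[H+] = 10^(-pH)
[H+] = 10^(-4.92)
[H+] = 1.202e-05 M

1.202e-05 M


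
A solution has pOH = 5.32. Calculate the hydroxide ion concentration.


[OH-] = 10^(-pOH)
[OH-] = 10^(-5.32)
[OH-] = 4.786e-06 M

4.786e-06 M


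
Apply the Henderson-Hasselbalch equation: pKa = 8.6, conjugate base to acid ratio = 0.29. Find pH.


pH = pKa + log10([A-]/[HA])
pH = 8.6 + log10(0.29)
pH = 8.0624

8.0624


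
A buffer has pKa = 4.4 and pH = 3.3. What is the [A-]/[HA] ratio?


[A-]/[HA] = 10^(pH - pKa)
= 10^(3.3 - 4.4)
= 0.0794

0.0794


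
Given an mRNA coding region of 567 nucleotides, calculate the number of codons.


codons = nucleotides / 3
codons = 567 / 3 = 189

189


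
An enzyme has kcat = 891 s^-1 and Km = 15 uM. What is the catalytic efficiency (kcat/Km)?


Catalytic efficiency = kcat / Km
= 891 / 15
= 59.4 uM^-1*s^-1

59.4 uM^-1*s^-1


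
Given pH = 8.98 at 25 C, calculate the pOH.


pOH = 14 - pH
pOH = 14 - 8.98
pOH = 5.02

5.02


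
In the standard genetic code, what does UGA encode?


Standard genetic code lookup.
Codon UGA -> Stop

Stop


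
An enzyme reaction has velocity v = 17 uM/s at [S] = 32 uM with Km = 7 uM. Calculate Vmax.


Vmax = v * (Km + [S]) / [S]
Vmax = 17 * (7 + 32) / 32
Vmax = 20.7188 uM/s

20.7188 uM/s


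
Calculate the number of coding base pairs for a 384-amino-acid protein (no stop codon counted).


Each amino acid = 1 codon = 3 bp
bp = 384 * 3 = 1152 bp

1152 bp


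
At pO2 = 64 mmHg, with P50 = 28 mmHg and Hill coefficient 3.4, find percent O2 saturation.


Y = pO2^n / (P50^n + pO2^n)
Y = 64^3.4 / (28^3.4 + 64^3.4)
Y = 94.33%

94.33%


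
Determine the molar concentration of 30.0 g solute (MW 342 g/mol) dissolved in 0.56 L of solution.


C = (mass / MW) / volume
C = (30.0 / 342) / 0.56
C = 0.1566 M

0.1566 M


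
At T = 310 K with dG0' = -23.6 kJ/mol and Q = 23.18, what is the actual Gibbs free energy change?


dG = dG0' + RT * ln(Q) / 1000
dG = -23.6 + 8.314 * 310 * ln(23.18) / 1000
dG = -15.4987 kJ/mol

-15.4987 kJ/mol


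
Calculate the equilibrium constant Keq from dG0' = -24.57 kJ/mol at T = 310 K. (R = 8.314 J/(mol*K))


Keq = exp(-dG0 * 1000 / (R * T))
Keq = exp(-(-24.57) * 1000 / (8.314 * 310))
Keq = 13809.1197

13809.1197


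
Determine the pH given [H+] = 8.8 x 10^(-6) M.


pH = -log10([H+])
pH = -log10(8.8 x 10^(-6))
pH = 5.0555

5.0555


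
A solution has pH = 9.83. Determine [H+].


[H+] = 10^(-pH)
[H+] = 10^(-9.83)
[H+] = 1.479e-10 M

1.479e-10 M


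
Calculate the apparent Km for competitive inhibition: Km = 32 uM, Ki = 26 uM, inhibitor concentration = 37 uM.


Km_app = Km * (1 + [I]/Ki)
Km_app = 32 * (1 + 37/26)
Km_app = 77.5385 uM

77.5385 uM


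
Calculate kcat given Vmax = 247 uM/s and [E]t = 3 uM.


kcat = Vmax / [E]t
kcat = 247 / 3
kcat = 82.3333 s^-1

82.3333 s^-1


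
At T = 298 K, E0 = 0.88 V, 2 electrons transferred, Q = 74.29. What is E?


E = E0 - (RT/nF) * ln(Q)
E = 0.88 - (8.314 * 298 / (2 * 96485)) * ln(74.29)
E = 0.8247 V

0.8247 V


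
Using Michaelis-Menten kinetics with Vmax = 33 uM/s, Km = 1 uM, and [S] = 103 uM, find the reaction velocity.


v = Vmax * [S] / (Km + [S])
v = 33 * 103 / (1 + 103)
v = 32.6827 uM/s

32.6827 uM/s


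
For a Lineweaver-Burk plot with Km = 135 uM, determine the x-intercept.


x-intercept = -1/Km
= -1/135
= -0.0074 1/uM

-0.0074 1/uM


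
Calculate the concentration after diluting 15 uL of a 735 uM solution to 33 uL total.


C2 = C1 * V1 / V2
C2 = 735 * 15 / 33
C2 = 334.0909 uM

334.0909 uM


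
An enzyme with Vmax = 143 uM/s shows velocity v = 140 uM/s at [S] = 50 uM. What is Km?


Km = [S] * (Vmax - v) / v
Km = 50 * (143 - 140) / 140
Km = 1.0714 uM

1.0714 uM


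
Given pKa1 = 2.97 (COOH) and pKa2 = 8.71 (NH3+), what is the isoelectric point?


pI = (pKa1 + pKa2) / 2
pI = (2.97 + 8.71) / 2
pI = 5.84

5.84


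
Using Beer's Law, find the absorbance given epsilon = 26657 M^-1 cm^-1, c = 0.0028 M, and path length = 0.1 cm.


A = epsilon * c * l
A = 26657 * 0.0028 * 0.1
A = 7.464

7.464


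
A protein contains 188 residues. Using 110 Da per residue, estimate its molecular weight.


MW = n_residues * 110 Da
MW = 188 * 110
MW = 20680 Da

20680 Da


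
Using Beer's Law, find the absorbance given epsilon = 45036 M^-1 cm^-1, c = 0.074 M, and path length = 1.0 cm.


A = epsilon * c * l
A = 45036 * 0.074 * 1.0
A = 3332.664

3332.664


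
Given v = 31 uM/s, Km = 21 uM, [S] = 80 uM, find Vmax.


Vmax = v * (Km + [S]) / [S]
Vmax = 31 * (21 + 80) / 80
Vmax = 39.1375 uM/s

39.1375 uM/s


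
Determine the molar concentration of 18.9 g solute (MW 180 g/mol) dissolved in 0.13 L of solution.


C = (mass / MW) / volume
C = (18.9 / 180) / 0.13
C = 0.8077 M

0.8077 M


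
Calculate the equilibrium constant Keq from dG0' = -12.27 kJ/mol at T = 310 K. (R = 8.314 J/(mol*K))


Keq = exp(-dG0 * 1000 / (R * T))
Keq = exp(-(-12.27) * 1000 / (8.314 * 310))
Keq = 116.8303

116.8303


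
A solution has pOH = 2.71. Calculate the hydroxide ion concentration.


[OH-] = 10^(-pOH)
[OH-] = 10^(-2.71)
[OH-] = 0.0019 M

0.0019 M


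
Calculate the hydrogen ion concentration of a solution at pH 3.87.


[H+] = 10^(-pH)
[H+] = 10^(-3.87)
[H+] = 1.349e-04 M

1.349e-04 M


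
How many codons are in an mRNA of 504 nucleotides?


codons = nucleotides / 3
codons = 504 / 3 = 168

168


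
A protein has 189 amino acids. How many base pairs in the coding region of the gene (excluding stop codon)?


Each amino acid = 1 codon = 3 bp
bp = 189 * 3 = 567 bp

567 bp


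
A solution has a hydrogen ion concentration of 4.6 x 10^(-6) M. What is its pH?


pH = -log10([H+])
pH = -log10(4.6 x 10^(-6))
pH = 5.3372

5.3372


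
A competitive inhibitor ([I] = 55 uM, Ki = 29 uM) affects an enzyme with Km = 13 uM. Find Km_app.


Km_app = Km * (1 + [I]/Ki)
Km_app = 13 * (1 + 55/29)
Km_app = 37.6552 uM

37.6552 uM


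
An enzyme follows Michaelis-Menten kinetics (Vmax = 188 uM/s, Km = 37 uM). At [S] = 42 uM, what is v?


v = Vmax * [S] / (Km + [S])
v = 188 * 42 / (37 + 42)
v = 99.9494 uM/s

99.9494 uM/s


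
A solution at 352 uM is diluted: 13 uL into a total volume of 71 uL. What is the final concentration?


C2 = C1 * V1 / V2
C2 = 352 * 13 / 71
C2 = 64.4507 uM

64.4507 uM


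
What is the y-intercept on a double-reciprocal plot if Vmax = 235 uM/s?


y-intercept = 1/Vmax
= 1/235
= 0.0043 s/uM

0.0043 s/uM


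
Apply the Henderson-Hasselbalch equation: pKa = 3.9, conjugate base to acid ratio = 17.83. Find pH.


pH = pKa + log10([A-]/[HA])
pH = 3.9 + log10(17.83)
pH = 5.1512

5.1512


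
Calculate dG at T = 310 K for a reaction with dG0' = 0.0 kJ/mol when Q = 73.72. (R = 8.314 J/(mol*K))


dG = dG0' + RT * ln(Q) / 1000
dG = 0.0 + 8.314 * 310 * ln(73.72) / 1000
dG = 11.0833 kJ/mol

11.0833 kJ/mol


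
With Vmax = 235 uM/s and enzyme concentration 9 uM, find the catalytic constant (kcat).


kcat = Vmax / [E]t
kcat = 235 / 9
kcat = 26.1111 s^-1

26.1111 s^-1


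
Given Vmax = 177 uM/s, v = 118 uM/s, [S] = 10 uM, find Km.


Km = [S] * (Vmax - v) / v
Km = 10 * (177 - 118) / 118
Km = 5.0 uM

5.0 uM


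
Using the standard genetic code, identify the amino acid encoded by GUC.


Standard genetic code lookup.
Codon GUC -> Val

Val


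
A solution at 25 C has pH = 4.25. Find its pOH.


pOH = 14 - pH
pOH = 14 - 4.25
pOH = 9.75

9.75


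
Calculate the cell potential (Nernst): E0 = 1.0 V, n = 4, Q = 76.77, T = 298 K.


E = E0 - (RT/nF) * ln(Q)
E = 1.0 - (8.314 * 298 / (4 * 96485)) * ln(76.77)
E = 0.9721 V

0.9721 V


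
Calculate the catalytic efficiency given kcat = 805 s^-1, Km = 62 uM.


Catalytic efficiency = kcat / Km
= 805 / 62
= 12.9839 uM^-1*s^-1

12.9839 uM^-1*s^-1


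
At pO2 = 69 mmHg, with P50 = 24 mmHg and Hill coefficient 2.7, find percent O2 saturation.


Y = pO2^n / (P50^n + pO2^n)
Y = 69^2.7 / (24^2.7 + 69^2.7)
Y = 94.54%

94.54%


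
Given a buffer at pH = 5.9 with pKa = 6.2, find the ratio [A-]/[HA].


[A-]/[HA] = 10^(pH - pKa)
= 10^(5.9 - 6.2)
= 0.5012

0.5012


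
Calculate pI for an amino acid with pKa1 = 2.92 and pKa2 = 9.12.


pI = (pKa1 + pKa2) / 2
pI = (2.92 + 9.12) / 2
pI = 6.02

6.02


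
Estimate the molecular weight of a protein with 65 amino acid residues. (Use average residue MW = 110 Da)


MW = n_residues * 110 Da
MW = 65 * 110
MW = 7150 Da

7150 Da


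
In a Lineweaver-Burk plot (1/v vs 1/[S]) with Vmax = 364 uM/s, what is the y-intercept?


y-intercept = 1/Vmax
= 1/364
= 0.0027 s/uM

0.0027 s/uM


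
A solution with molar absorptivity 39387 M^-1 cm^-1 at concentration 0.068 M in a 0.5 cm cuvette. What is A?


A = epsilon * c * l
A = 39387 * 0.068 * 0.5
A = 1339.158

1339.158


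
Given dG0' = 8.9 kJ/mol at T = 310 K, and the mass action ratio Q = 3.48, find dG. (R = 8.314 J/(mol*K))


dG = dG0' + RT * ln(Q) / 1000
dG = 8.9 + 8.314 * 310 * ln(3.48) / 1000
dG = 12.114 kJ/mol

12.114 kJ/mol


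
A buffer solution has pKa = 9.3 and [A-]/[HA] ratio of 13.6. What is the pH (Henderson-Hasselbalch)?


pH = pKa + log10([A-]/[HA])
pH = 9.3 + log10(13.6)
pH = 10.4335

10.4335


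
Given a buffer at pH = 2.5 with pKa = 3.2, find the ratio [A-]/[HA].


[A-]/[HA] = 10^(pH - pKa)
= 10^(2.5 - 3.2)
= 0.1995

0.1995


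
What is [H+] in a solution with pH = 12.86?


[H+] = 10^(-pH)
[H+] = 10^(-12.86)
[H+] = 1.380e-13 M

1.380e-13 M


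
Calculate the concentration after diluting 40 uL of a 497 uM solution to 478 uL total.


C2 = C1 * V1 / V2
C2 = 497 * 40 / 478
C2 = 41.59 uM

41.59 uM


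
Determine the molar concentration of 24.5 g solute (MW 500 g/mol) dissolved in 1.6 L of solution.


C = (mass / MW) / volume
C = (24.5 / 500) / 1.6
C = 0.0306 M

0.0306 M


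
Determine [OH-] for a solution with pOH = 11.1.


[OH-] = 10^(-pOH)
[OH-] = 10^(-11.1)
[OH-] = 7.943e-12 M

7.943e-12 M


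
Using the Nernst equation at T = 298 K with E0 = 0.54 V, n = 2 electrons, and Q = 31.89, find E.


E = E0 - (RT/nF) * ln(Q)
E = 0.54 - (8.314 * 298 / (2 * 96485)) * ln(31.89)
E = 0.4955 V

0.4955 V


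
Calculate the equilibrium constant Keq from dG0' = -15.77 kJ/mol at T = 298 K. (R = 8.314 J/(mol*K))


Keq = exp(-dG0 * 1000 / (R * T))
Keq = exp(-(-15.77) * 1000 / (8.314 * 298))
Keq = 581.2045

581.2045


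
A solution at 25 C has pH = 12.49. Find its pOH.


pOH = 14 - pH
pOH = 14 - 12.49
pOH = 1.51

1.51


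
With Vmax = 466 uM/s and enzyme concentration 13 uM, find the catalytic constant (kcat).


kcat = Vmax / [E]t
kcat = 466 / 13
kcat = 35.8462 s^-1

35.8462 s^-1


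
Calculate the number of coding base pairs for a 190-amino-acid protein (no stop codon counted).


Each amino acid = 1 codon = 3 bp
bp = 190 * 3 = 570 bp

570 bp


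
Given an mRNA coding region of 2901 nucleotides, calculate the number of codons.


codons = nucleotides / 3
codons = 2901 / 3 = 967

967


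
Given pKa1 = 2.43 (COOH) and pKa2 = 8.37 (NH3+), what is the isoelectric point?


pI = (pKa1 + pKa2) / 2
pI = (2.43 + 8.37) / 2
pI = 5.4

5.4


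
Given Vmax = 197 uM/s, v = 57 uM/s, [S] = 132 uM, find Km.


Km = [S] * (Vmax - v) / v
Km = 132 * (197 - 57) / 57
Km = 324.2105 uM

324.2105 uM


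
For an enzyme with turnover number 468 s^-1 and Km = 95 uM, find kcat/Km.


Catalytic efficiency = kcat / Km
= 468 / 95
= 4.9263 uM^-1*s^-1

4.9263 uM^-1*s^-1


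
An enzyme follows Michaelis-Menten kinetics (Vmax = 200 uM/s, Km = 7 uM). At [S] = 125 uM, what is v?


v = Vmax * [S] / (Km + [S])
v = 200 * 125 / (7 + 125)
v = 189.3939 uM/s

189.3939 uM/s


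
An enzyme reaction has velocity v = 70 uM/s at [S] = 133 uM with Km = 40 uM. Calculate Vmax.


Vmax = v * (Km + [S]) / [S]
Vmax = 70 * (40 + 133) / 133
Vmax = 91.0526 uM/s

91.0526 uM/s


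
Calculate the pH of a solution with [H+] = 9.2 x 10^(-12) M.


pH = -log10([H+])
pH = -log10(9.2 x 10^(-12))
pH = 11.0362

11.0362


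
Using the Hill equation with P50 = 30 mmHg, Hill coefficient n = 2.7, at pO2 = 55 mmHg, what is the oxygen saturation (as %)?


Y = pO2^n / (P50^n + pO2^n)
Y = 55^2.7 / (30^2.7 + 55^2.7)
Y = 83.71%

83.71%


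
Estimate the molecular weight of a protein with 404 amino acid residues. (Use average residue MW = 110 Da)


MW = n_residues * 110 Da
MW = 404 * 110
MW = 44440 Da

44440 Da


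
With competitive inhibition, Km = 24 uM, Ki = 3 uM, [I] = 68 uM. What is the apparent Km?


Km_app = Km * (1 + [I]/Ki)
Km_app = 24 * (1 + 68/3)
Km_app = 568.0 uM

568.0 uM


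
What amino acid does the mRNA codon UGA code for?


Standard genetic code lookup.
Codon UGA -> Stop

Stop


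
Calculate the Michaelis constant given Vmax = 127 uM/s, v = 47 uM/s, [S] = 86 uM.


Km = [S] * (Vmax - v) / v
Km = 86 * (127 - 47) / 47
Km = 146.383 uM

146.383 uM


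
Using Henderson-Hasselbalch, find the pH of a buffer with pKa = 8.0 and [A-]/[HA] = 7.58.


pH = pKa + log10([A-]/[HA])
pH = 8.0 + log10(7.58)
pH = 8.8797

8.8797


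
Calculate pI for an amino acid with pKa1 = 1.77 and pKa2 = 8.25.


pI = (pKa1 + pKa2) / 2
pI = (1.77 + 8.25) / 2
pI = 5.01

5.01


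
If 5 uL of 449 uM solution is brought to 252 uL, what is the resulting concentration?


C2 = C1 * V1 / V2
C2 = 449 * 5 / 252
C2 = 8.9087 uM

8.9087 uM


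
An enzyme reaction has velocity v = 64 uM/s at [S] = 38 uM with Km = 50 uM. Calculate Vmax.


Vmax = v * (Km + [S]) / [S]
Vmax = 64 * (50 + 38) / 38
Vmax = 148.2105 uM/s

148.2105 uM/s


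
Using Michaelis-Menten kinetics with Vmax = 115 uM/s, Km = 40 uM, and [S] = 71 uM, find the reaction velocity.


v = Vmax * [S] / (Km + [S])
v = 115 * 71 / (40 + 71)
v = 73.5586 uM/s

73.5586 uM/s


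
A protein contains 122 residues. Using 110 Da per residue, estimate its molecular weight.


MW = n_residues * 110 Da
MW = 122 * 110
MW = 13420 Da

13420 Da


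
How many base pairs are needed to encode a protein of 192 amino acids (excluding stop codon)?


Each amino acid = 1 codon = 3 bp
bp = 192 * 3 = 576 bp

576 bp


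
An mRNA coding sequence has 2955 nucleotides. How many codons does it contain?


codons = nucleotides / 3
codons = 2955 / 3 = 985

985


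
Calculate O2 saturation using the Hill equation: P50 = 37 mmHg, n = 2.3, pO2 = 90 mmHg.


Y = pO2^n / (P50^n + pO2^n)
Y = 90^2.3 / (37^2.3 + 90^2.3)
Y = 88.54%

88.54%


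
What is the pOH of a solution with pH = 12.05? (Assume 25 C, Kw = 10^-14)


pOH = 14 - pH
pOH = 14 - 12.05
pOH = 1.95

1.95


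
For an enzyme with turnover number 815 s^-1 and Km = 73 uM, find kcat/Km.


Catalytic efficiency = kcat / Km
= 815 / 73
= 11.1644 uM^-1*s^-1

11.1644 uM^-1*s^-1


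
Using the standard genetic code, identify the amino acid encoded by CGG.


Standard genetic code lookup.
Codon CGG -> Arg

Arg


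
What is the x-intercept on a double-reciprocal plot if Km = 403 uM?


x-intercept = -1/Km
= -1/403
= -0.0025 1/uM

-0.0025 1/uM


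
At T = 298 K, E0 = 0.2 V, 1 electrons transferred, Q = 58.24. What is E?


E = E0 - (RT/nF) * ln(Q)
E = 0.2 - (8.314 * 298 / (1 * 96485)) * ln(58.24)
E = 0.0956 V

0.0956 V


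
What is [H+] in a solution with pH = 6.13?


[H+] = 10^(-pH)
[H+] = 10^(-6.13)
[H+] = 7.413e-07 M

7.413e-07 M


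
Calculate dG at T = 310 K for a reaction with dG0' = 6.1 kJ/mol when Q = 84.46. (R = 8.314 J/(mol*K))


dG = dG0' + RT * ln(Q) / 1000
dG = 6.1 + 8.314 * 310 * ln(84.46) / 1000
dG = 17.5338 kJ/mol

17.5338 kJ/mol


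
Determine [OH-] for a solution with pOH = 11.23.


[OH-] = 10^(-pOH)
[OH-] = 10^(-11.23)
[OH-] = 5.888e-12 M

5.888e-12 M


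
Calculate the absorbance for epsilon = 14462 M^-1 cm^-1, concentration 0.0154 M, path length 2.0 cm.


A = epsilon * c * l
A = 14462 * 0.0154 * 2.0
A = 445.4296

445.4296


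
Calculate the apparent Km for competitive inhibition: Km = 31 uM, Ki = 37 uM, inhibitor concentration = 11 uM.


Km_app = Km * (1 + [I]/Ki)
Km_app = 31 * (1 + 11/37)
Km_app = 40.2162 uM

40.2162 uM


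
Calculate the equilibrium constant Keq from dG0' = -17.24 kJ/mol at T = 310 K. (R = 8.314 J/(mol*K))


Keq = exp(-dG0 * 1000 / (R * T))
Keq = exp(-(-17.24) * 1000 / (8.314 * 310))
Keq = 803.5722

803.5722


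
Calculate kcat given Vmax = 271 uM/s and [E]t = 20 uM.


kcat = Vmax / [E]t
kcat = 271 / 20
kcat = 13.55 s^-1

13.55 s^-1


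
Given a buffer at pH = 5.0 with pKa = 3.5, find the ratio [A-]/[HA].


[A-]/[HA] = 10^(pH - pKa)
= 10^(5.0 - 3.5)
= 31.6228

31.6228


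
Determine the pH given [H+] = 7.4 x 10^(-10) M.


pH = -log10([H+])
pH = -log10(7.4 x 10^(-10))
pH = 9.1308

9.1308


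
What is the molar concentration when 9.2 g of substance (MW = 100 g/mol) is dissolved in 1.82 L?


C = (mass / MW) / volume
C = (9.2 / 100) / 1.82
C = 0.0505 M

0.0505 M


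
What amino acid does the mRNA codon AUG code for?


Standard genetic code lookup.
Codon AUG -> Met (start)

Met (start)


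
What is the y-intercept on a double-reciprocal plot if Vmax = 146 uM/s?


y-intercept = 1/Vmax
= 1/146
= 0.0068 s/uM

0.0068 s/uM


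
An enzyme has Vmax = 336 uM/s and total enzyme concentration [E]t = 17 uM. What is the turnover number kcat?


kcat = Vmax / [E]t
kcat = 336 / 17
kcat = 19.7647 s^-1

19.7647 s^-1


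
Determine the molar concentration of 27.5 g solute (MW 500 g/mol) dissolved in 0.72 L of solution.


C = (mass / MW) / volume
C = (27.5 / 500) / 0.72
C = 0.0764 M

0.0764 M


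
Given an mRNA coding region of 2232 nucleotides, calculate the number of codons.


codons = nucleotides / 3
codons = 2232 / 3 = 744

744


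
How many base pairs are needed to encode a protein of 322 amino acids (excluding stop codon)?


Each amino acid = 1 codon = 3 bp
bp = 322 * 3 = 966 bp

966 bp


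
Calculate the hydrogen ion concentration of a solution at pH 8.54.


[H+] = 10^(-pH)
[H+] = 10^(-8.54)
[H+] = 2.884e-09 M

2.884e-09 M


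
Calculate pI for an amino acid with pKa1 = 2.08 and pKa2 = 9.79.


pI = (pKa1 + pKa2) / 2
pI = (2.08 + 9.79) / 2
pI = 5.935

5.935


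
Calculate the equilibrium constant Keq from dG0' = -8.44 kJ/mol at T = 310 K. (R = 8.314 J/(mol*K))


Keq = exp(-dG0 * 1000 / (R * T))
Keq = exp(-(-8.44) * 1000 / (8.314 * 310))
Keq = 26.4351

26.4351


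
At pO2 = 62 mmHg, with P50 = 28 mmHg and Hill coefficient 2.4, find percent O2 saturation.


Y = pO2^n / (P50^n + pO2^n)
Y = 62^2.4 / (28^2.4 + 62^2.4)
Y = 87.08%

87.08%


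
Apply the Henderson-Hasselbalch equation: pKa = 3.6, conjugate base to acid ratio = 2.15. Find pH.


pH = pKa + log10([A-]/[HA])
pH = 3.6 + log10(2.15)
pH = 3.9324

3.9324


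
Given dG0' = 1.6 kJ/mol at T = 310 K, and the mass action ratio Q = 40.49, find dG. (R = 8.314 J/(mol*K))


dG = dG0' + RT * ln(Q) / 1000
dG = 1.6 + 8.314 * 310 * ln(40.49) / 1000
dG = 11.1389 kJ/mol

11.1389 kJ/mol


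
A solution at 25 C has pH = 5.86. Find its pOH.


pOH = 14 - pH
pOH = 14 - 5.86
pOH = 8.14

8.14


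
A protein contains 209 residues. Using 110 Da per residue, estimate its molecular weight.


MW = n_residues * 110 Da
MW = 209 * 110
MW = 22990 Da

22990 Da


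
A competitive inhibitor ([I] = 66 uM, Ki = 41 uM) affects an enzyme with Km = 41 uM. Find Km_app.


Km_app = Km * (1 + [I]/Ki)
Km_app = 41 * (1 + 66/41)
Km_app = 107.0 uM

107.0 uM


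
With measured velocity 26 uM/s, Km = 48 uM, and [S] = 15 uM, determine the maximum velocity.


Vmax = v * (Km + [S]) / [S]
Vmax = 26 * (48 + 15) / 15
Vmax = 109.2 uM/s

109.2 uM/s


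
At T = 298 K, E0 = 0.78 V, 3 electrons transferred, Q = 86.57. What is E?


E = E0 - (RT/nF) * ln(Q)
E = 0.78 - (8.314 * 298 / (3 * 96485)) * ln(86.57)
E = 0.7418 V

0.7418 V


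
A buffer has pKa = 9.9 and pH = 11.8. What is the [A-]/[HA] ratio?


[A-]/[HA] = 10^(pH - pKa)
= 10^(11.8 - 9.9)
= 79.4328

79.4328


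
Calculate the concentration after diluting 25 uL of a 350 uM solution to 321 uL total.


C2 = C1 * V1 / V2
C2 = 350 * 25 / 321
C2 = 27.2586 uM

27.2586 uM


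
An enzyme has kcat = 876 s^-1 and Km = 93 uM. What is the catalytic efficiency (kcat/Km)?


Catalytic efficiency = kcat / Km
= 876 / 93
= 9.4194 uM^-1*s^-1

9.4194 uM^-1*s^-1


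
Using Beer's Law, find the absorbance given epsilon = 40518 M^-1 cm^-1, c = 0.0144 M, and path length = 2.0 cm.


A = epsilon * c * l
A = 40518 * 0.0144 * 2.0
A = 1166.9184

1166.9184


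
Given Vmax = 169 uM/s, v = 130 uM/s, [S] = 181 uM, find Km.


Km = [S] * (Vmax - v) / v
Km = 181 * (169 - 130) / 130
Km = 54.3 uM

54.3 uM


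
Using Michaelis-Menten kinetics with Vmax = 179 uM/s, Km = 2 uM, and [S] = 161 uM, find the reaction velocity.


v = Vmax * [S] / (Km + [S])
v = 179 * 161 / (2 + 161)
v = 176.8037 uM/s

176.8037 uM/s


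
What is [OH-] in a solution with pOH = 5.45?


[OH-] = 10^(-pOH)
[OH-] = 10^(-5.45)
[OH-] = 3.548e-06 M

3.548e-06 M


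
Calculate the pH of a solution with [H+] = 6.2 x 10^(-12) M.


pH = -log10([H+])
pH = -log10(6.2 x 10^(-12))
pH = 11.2076

11.2076


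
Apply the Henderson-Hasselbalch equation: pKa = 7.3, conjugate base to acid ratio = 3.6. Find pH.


pH = pKa + log10([A-]/[HA])
pH = 7.3 + log10(3.6)
pH = 7.8563

7.8563


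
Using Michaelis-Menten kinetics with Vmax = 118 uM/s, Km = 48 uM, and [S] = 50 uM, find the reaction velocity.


v = Vmax * [S] / (Km + [S])
v = 118 * 50 / (48 + 50)
v = 60.2041 uM/s

60.2041 uM/s


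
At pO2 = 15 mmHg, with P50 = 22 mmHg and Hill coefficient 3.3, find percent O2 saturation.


Y = pO2^n / (P50^n + pO2^n)
Y = 15^3.3 / (22^3.3 + 15^3.3)
Y = 22.03%

22.03%


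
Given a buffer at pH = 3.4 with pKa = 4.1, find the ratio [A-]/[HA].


[A-]/[HA] = 10^(pH - pKa)
= 10^(3.4 - 4.1)
= 0.1995

0.1995


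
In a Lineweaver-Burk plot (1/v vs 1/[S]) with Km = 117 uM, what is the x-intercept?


x-intercept = -1/Km
= -1/117
= -0.0085 1/uM

-0.0085 1/uM


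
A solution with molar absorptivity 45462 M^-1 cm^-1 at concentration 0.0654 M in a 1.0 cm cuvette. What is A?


A = epsilon * c * l
A = 45462 * 0.0654 * 1.0
A = 2973.2148

2973.2148


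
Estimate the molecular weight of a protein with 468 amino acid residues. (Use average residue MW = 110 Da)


MW = n_residues * 110 Da
MW = 468 * 110
MW = 51480 Da

51480 Da


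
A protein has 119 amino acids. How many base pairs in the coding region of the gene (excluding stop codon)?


Each amino acid = 1 codon = 3 bp
bp = 119 * 3 = 357 bp

357 bp


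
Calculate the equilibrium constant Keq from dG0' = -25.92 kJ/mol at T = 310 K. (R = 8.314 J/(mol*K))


Keq = exp(-dG0 * 1000 / (R * T))
Keq = exp(-(-25.92) * 1000 / (8.314 * 310))
Keq = 23315.6561

23315.6561


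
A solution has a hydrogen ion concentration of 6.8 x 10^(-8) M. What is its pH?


pH = -log10([H+])
pH = -log10(6.8 x 10^(-8))
pH = 7.1675

7.1675


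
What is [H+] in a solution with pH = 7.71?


[H+] = 10^(-pH)
[H+] = 10^(-7.71)
[H+] = 1.950e-08 M

1.950e-08 M


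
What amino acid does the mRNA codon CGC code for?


Standard genetic code lookup.
Codon CGC -> Arg

Arg


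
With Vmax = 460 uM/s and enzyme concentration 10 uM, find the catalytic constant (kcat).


kcat = Vmax / [E]t
kcat = 460 / 10
kcat = 46.0 s^-1

46.0 s^-1


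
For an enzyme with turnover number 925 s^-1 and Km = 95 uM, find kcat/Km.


Catalytic efficiency = kcat / Km
= 925 / 95
= 9.7368 uM^-1*s^-1

9.7368 uM^-1*s^-1


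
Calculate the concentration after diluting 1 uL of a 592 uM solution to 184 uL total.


C2 = C1 * V1 / V2
C2 = 592 * 1 / 184
C2 = 3.2174 uM

3.2174 uM


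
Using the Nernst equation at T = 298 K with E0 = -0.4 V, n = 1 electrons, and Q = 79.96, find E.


E = E0 - (RT/nF) * ln(Q)
E = -0.4 - (8.314 * 298 / (1 * 96485)) * ln(79.96)
E = -0.5125 V

-0.5125 V


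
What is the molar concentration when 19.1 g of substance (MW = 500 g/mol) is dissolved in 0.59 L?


C = (mass / MW) / volume
C = (19.1 / 500) / 0.59
C = 0.0647 M

0.0647 M


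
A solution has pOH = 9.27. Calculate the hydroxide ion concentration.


[OH-] = 10^(-pOH)
[OH-] = 10^(-9.27)
[OH-] = 5.370e-10 M

5.370e-10 M


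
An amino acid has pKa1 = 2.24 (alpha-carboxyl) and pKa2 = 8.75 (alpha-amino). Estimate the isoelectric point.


pI = (pKa1 + pKa2) / 2
pI = (2.24 + 8.75) / 2
pI = 5.495

5.495


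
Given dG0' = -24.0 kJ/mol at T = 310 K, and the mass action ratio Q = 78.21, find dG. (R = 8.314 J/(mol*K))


dG = dG0' + RT * ln(Q) / 1000
dG = -24.0 + 8.314 * 310 * ln(78.21) / 1000
dG = -12.7644 kJ/mol

-12.7644 kJ/mol


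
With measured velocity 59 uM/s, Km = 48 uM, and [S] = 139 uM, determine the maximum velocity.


Vmax = v * (Km + [S]) / [S]
Vmax = 59 * (48 + 139) / 139
Vmax = 79.3741 uM/s

79.3741 uM/s


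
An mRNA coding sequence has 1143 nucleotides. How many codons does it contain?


codons = nucleotides / 3
codons = 1143 / 3 = 381

381


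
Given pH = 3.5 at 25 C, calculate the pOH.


pOH = 14 - pH
pOH = 14 - 3.5
pOH = 10.5

10.5


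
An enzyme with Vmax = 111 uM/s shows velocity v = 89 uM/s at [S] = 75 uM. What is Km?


Km = [S] * (Vmax - v) / v
Km = 75 * (111 - 89) / 89
Km = 18.5393 uM

18.5393 uM


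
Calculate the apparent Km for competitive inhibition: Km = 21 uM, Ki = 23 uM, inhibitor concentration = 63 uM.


Km_app = Km * (1 + [I]/Ki)
Km_app = 21 * (1 + 63/23)
Km_app = 78.5217 uM

78.5217 uM


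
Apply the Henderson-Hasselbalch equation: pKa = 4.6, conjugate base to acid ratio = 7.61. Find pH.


pH = pKa + log10([A-]/[HA])
pH = 4.6 + log10(7.61)
pH = 5.4814

5.4814


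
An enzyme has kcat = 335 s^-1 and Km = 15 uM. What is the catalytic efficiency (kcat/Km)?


Catalytic efficiency = kcat / Km
= 335 / 15
= 22.3333 uM^-1*s^-1

22.3333 uM^-1*s^-1


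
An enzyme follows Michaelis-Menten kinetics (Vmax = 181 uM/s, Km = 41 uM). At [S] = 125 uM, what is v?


v = Vmax * [S] / (Km + [S])
v = 181 * 125 / (41 + 125)
v = 136.2952 uM/s

136.2952 uM/s


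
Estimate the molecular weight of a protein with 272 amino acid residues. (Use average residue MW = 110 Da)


MW = n_residues * 110 Da
MW = 272 * 110
MW = 29920 Da

29920 Da


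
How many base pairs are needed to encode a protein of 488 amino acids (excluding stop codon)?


Each amino acid = 1 codon = 3 bp
bp = 488 * 3 = 1464 bp

1464 bp


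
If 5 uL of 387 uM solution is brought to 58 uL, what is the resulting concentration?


C2 = C1 * V1 / V2
C2 = 387 * 5 / 58
C2 = 33.3621 uM

33.3621 uM


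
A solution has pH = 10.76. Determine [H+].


[H+] = 10^(-pH)
[H+] = 10^(-10.76)
[H+] = 1.738e-11 M

1.738e-11 M


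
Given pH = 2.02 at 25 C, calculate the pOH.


pOH = 14 - pH
pOH = 14 - 2.02
pOH = 11.98

11.98


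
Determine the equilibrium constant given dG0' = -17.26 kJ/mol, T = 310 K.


Keq = exp(-dG0 * 1000 / (R * T))
Keq = exp(-(-17.26) * 1000 / (8.314 * 310))
Keq = 809.8321

809.8321


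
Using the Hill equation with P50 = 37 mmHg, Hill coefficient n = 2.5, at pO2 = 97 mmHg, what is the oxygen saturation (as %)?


Y = pO2^n / (P50^n + pO2^n)
Y = 97^2.5 / (37^2.5 + 97^2.5)
Y = 91.75%

91.75%


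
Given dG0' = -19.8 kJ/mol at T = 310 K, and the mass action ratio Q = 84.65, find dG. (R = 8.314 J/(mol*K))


dG = dG0' + RT * ln(Q) / 1000
dG = -19.8 + 8.314 * 310 * ln(84.65) / 1000
dG = -8.3604 kJ/mol

-8.3604 kJ/mol


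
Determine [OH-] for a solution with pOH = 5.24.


[OH-] = 10^(-pOH)
[OH-] = 10^(-5.24)
[OH-] = 5.754e-06 M

5.754e-06 M


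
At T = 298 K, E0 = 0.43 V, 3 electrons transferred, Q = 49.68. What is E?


E = E0 - (RT/nF) * ln(Q)
E = 0.43 - (8.314 * 298 / (3 * 96485)) * ln(49.68)
E = 0.3966 V

0.3966 V


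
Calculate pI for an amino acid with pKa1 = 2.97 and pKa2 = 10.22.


pI = (pKa1 + pKa2) / 2
pI = (2.97 + 10.22) / 2
pI = 6.595

6.595


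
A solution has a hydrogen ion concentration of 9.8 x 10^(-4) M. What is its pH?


pH = -log10([H+])
pH = -log10(9.8 x 10^(-4))
pH = 3.0088

3.0088


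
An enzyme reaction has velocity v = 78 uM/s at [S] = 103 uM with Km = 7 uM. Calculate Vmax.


Vmax = v * (Km + [S]) / [S]
Vmax = 78 * (7 + 103) / 103
Vmax = 83.301 uM/s

83.301 uM/s


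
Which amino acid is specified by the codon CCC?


Standard genetic code lookup.
Codon CCC -> Pro

Pro


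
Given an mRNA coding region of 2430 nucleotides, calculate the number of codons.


codons = nucleotides / 3
codons = 2430 / 3 = 810

810


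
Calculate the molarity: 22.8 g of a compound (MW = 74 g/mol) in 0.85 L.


C = (mass / MW) / volume
C = (22.8 / 74) / 0.85
C = 0.3625 M

0.3625 M


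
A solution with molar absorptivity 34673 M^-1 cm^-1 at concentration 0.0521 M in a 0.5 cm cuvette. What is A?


A = epsilon * c * l
A = 34673 * 0.0521 * 0.5
A = 903.2317

903.2317


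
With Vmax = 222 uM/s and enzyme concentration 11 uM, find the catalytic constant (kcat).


kcat = Vmax / [E]t
kcat = 222 / 11
kcat = 20.1818 s^-1

20.1818 s^-1


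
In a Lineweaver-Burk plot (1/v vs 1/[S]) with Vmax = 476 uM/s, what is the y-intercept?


y-intercept = 1/Vmax
= 1/476
= 0.0021 s/uM

0.0021 s/uM


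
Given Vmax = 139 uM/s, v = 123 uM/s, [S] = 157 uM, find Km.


Km = [S] * (Vmax - v) / v
Km = 157 * (139 - 123) / 123
Km = 20.4228 uM

20.4228 uM


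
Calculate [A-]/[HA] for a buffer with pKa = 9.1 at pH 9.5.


[A-]/[HA] = 10^(pH - pKa)
= 10^(9.5 - 9.1)
= 2.5119

2.5119


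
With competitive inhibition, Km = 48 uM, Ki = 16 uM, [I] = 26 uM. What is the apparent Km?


Km_app = Km * (1 + [I]/Ki)
Km_app = 48 * (1 + 26/16)
Km_app = 126.0 uM

126.0 uM


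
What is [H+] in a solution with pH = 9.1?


[H+] = 10^(-pH)
[H+] = 10^(-9.1)
[H+] = 7.943e-10 M

7.943e-10 M


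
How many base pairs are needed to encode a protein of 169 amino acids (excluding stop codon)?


Each amino acid = 1 codon = 3 bp
bp = 169 * 3 = 507 bp

507 bp


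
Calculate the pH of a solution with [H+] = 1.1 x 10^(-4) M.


pH = -log10([H+])
pH = -log10(1.1 x 10^(-4))
pH = 3.9586

3.9586


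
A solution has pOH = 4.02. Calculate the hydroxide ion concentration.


[OH-] = 10^(-pOH)
[OH-] = 10^(-4.02)
[OH-] = 9.550e-05 M

9.550e-05 M


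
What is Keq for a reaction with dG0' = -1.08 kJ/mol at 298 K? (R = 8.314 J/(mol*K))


Keq = exp(-dG0 * 1000 / (R * T))
Keq = exp(-(-1.08) * 1000 / (8.314 * 298))
Keq = 1.5464

1.5464


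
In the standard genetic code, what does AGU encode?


Standard genetic code lookup.
Codon AGU -> Ser

Ser


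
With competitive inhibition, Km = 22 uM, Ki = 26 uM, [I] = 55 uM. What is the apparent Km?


Km_app = Km * (1 + [I]/Ki)
Km_app = 22 * (1 + 55/26)
Km_app = 68.5385 uM

68.5385 uM


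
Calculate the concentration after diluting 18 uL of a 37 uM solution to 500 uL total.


C2 = C1 * V1 / V2
C2 = 37 * 18 / 500
C2 = 1.332 uM

1.332 uM


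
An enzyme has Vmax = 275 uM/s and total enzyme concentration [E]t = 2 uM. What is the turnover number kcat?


kcat = Vmax / [E]t
kcat = 275 / 2
kcat = 137.5 s^-1

137.5 s^-1


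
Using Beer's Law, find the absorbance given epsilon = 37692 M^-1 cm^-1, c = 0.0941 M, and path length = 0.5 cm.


A = epsilon * c * l
A = 37692 * 0.0941 * 0.5
A = 1773.4086

1773.4086


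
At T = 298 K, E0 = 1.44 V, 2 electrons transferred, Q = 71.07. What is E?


E = E0 - (RT/nF) * ln(Q)
E = 1.44 - (8.314 * 298 / (2 * 96485)) * ln(71.07)
E = 1.3853 V

1.3853 V


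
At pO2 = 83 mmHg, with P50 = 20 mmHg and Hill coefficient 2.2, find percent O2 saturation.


Y = pO2^n / (P50^n + pO2^n)
Y = 83^2.2 / (20^2.2 + 83^2.2)
Y = 95.81%

95.81%


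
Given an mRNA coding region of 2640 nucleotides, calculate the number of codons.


codons = nucleotides / 3
codons = 2640 / 3 = 880

880


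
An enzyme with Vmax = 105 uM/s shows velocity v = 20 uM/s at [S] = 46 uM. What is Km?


Km = [S] * (Vmax - v) / v
Km = 46 * (105 - 20) / 20
Km = 195.5 uM

195.5 uM


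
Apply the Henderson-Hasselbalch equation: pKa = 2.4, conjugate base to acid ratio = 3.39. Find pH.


pH = pKa + log10([A-]/[HA])
pH = 2.4 + log10(3.39)
pH = 2.9302

2.9302


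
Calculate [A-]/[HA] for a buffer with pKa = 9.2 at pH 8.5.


[A-]/[HA] = 10^(pH - pKa)
= 10^(8.5 - 9.2)
= 0.1995

0.1995


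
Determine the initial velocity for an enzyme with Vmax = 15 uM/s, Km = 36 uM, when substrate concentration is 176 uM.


v = Vmax * [S] / (Km + [S])
v = 15 * 176 / (36 + 176)
v = 12.4528 uM/s

12.4528 uM/s


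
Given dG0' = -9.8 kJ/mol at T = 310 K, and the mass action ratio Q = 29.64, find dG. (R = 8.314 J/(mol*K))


dG = dG0' + RT * ln(Q) / 1000
dG = -9.8 + 8.314 * 310 * ln(29.64) / 1000
dG = -1.0651 kJ/mol

-1.0651 kJ/mol


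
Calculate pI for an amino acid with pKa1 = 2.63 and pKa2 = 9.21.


pI = (pKa1 + pKa2) / 2
pI = (2.63 + 9.21) / 2
pI = 5.92

5.92


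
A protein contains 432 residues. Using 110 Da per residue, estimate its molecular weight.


MW = n_residues * 110 Da
MW = 432 * 110
MW = 47520 Da

47520 Da


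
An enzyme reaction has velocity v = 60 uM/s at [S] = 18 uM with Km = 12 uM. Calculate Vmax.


Vmax = v * (Km + [S]) / [S]
Vmax = 60 * (12 + 18) / 18
Vmax = 100.0 uM/s

100.0 uM/s


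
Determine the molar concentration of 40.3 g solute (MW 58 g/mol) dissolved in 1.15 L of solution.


C = (mass / MW) / volume
C = (40.3 / 58) / 1.15
C = 0.6042 M

0.6042 M


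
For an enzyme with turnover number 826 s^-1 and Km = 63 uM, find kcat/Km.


Catalytic efficiency = kcat / Km
= 826 / 63
= 13.1111 uM^-1*s^-1

13.1111 uM^-1*s^-1


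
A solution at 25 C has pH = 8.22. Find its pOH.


pOH = 14 - pH
pOH = 14 - 8.22
pOH = 5.78

5.78


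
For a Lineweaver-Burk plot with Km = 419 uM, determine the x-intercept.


x-intercept = -1/Km
= -1/419
= -0.0024 1/uM

-0.0024 1/uM


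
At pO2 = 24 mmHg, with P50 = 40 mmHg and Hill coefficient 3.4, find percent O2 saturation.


Y = pO2^n / (P50^n + pO2^n)
Y = 24^3.4 / (40^3.4 + 24^3.4)
Y = 14.97%

14.97%


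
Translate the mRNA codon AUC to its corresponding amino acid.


Standard genetic code lookup.
Codon AUC -> Ile

Ile


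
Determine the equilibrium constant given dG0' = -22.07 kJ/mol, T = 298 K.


Keq = exp(-dG0 * 1000 / (R * T))
Keq = exp(-(-22.07) * 1000 / (8.314 * 298))
Keq = 7390.234

7390.234


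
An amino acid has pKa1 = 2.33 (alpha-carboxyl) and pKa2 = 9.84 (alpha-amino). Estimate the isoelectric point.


pI = (pKa1 + pKa2) / 2
pI = (2.33 + 9.84) / 2
pI = 6.085

6.085


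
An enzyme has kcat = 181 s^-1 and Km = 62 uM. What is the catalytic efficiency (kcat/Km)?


Catalytic efficiency = kcat / Km
= 181 / 62
= 2.9194 uM^-1*s^-1

2.9194 uM^-1*s^-1


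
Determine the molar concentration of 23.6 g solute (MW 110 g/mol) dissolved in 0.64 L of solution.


C = (mass / MW) / volume
C = (23.6 / 110) / 0.64
C = 0.3352 M

0.3352 M


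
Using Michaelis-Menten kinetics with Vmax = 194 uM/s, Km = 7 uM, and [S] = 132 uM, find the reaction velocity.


v = Vmax * [S] / (Km + [S])
v = 194 * 132 / (7 + 132)
v = 184.2302 uM/s

184.2302 uM/s


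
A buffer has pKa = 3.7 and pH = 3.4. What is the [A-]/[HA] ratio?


[A-]/[HA] = 10^(pH - pKa)
= 10^(3.4 - 3.7)
= 0.5012

0.5012


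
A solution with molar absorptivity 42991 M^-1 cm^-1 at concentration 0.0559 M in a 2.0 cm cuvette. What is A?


A = epsilon * c * l
A = 42991 * 0.0559 * 2.0
A = 4806.3938

4806.3938


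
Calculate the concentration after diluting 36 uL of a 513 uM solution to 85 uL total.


C2 = C1 * V1 / V2
C2 = 513 * 36 / 85
C2 = 217.2706 uM

217.2706 uM


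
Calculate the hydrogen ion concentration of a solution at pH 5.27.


[H+] = 10^(-pH)
[H+] = 10^(-5.27)
[H+] = 5.370e-06 M

5.370e-06 M


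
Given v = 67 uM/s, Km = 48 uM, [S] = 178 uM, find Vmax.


Vmax = v * (Km + [S]) / [S]
Vmax = 67 * (48 + 178) / 178
Vmax = 85.0674 uM/s

85.0674 uM/s


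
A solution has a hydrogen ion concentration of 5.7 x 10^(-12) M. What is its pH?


pH = -log10([H+])
pH = -log10(5.7 x 10^(-12))
pH = 11.2441

11.2441


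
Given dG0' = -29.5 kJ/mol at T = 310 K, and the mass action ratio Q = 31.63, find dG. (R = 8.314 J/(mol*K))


dG = dG0' + RT * ln(Q) / 1000
dG = -29.5 + 8.314 * 310 * ln(31.63) / 1000
dG = -20.5976 kJ/mol

-20.5976 kJ/mol


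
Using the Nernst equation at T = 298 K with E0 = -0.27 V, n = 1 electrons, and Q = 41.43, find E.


E = E0 - (RT/nF) * ln(Q)
E = -0.27 - (8.314 * 298 / (1 * 96485)) * ln(41.43)
E = -0.3656 V

-0.3656 V


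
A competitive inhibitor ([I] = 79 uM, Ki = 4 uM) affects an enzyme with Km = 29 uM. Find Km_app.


Km_app = Km * (1 + [I]/Ki)
Km_app = 29 * (1 + 79/4)
Km_app = 601.75 uM

601.75 uM


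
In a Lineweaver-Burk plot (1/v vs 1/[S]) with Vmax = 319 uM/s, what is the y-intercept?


y-intercept = 1/Vmax
= 1/319
= 0.0031 s/uM

0.0031 s/uM


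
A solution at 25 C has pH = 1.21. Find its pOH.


pOH = 14 - pH
pOH = 14 - 1.21
pOH = 12.79

12.79


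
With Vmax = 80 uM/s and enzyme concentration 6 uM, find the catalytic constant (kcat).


kcat = Vmax / [E]t
kcat = 80 / 6
kcat = 13.3333 s^-1

13.3333 s^-1


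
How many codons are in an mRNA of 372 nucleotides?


codons = nucleotides / 3
codons = 372 / 3 = 124

124


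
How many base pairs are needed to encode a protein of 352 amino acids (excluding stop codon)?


Each amino acid = 1 codon = 3 bp
bp = 352 * 3 = 1056 bp

1056 bp


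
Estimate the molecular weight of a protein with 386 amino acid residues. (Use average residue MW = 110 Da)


MW = n_residues * 110 Da
MW = 386 * 110
MW = 42460 Da

42460 Da


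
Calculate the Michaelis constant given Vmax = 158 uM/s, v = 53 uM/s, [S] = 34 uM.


Km = [S] * (Vmax - v) / v
Km = 34 * (158 - 53) / 53
Km = 67.3585 uM

67.3585 uM


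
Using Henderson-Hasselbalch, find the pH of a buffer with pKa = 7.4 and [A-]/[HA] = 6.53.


pH = pKa + log10([A-]/[HA])
pH = 7.4 + log10(6.53)
pH = 8.2149

8.2149


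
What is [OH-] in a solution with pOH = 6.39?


[OH-] = 10^(-pOH)
[OH-] = 10^(-6.39)
[OH-] = 4.074e-07 M

4.074e-07 M


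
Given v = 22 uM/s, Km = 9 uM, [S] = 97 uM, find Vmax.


Vmax = v * (Km + [S]) / [S]
Vmax = 22 * (9 + 97) / 97
Vmax = 24.0412 uM/s

24.0412 uM/s


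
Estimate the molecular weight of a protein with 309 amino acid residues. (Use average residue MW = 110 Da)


MW = n_residues * 110 Da
MW = 309 * 110
MW = 33990 Da

33990 Da


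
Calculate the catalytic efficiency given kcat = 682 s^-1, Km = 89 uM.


Catalytic efficiency = kcat / Km
= 682 / 89
= 7.6629 uM^-1*s^-1

7.6629 uM^-1*s^-1


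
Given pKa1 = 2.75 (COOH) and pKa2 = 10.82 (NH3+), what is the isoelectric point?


pI = (pKa1 + pKa2) / 2
pI = (2.75 + 10.82) / 2
pI = 6.785

6.785
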